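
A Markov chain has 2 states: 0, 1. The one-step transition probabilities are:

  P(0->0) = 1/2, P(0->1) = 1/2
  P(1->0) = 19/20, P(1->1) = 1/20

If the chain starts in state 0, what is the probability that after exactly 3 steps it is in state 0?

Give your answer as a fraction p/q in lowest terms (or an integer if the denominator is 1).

Answer: 499/800

Derivation:
Computing P^3 by repeated multiplication:
P^1 =
  0: [1/2, 1/2]
  1: [19/20, 1/20]
P^2 =
  0: [29/40, 11/40]
  1: [209/400, 191/400]
P^3 =
  0: [499/800, 301/800]
  1: [5719/8000, 2281/8000]

(P^3)[0 -> 0] = 499/800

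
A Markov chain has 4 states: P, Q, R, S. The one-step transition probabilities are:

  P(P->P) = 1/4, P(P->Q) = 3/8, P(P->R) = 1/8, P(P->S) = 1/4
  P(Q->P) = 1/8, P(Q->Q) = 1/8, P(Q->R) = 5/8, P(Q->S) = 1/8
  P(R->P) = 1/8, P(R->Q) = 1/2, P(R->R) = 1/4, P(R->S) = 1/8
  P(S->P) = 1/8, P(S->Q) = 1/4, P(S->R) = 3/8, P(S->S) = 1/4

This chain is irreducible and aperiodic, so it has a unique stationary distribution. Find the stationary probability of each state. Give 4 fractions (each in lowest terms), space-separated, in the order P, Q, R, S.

Answer: 1/7 173/539 201/539 8/49

Derivation:
The stationary distribution satisfies pi = pi * P, i.e.:
  pi_P = 1/4*pi_P + 1/8*pi_Q + 1/8*pi_R + 1/8*pi_S
  pi_Q = 3/8*pi_P + 1/8*pi_Q + 1/2*pi_R + 1/4*pi_S
  pi_R = 1/8*pi_P + 5/8*pi_Q + 1/4*pi_R + 3/8*pi_S
  pi_S = 1/4*pi_P + 1/8*pi_Q + 1/8*pi_R + 1/4*pi_S
with normalization: pi_P + pi_Q + pi_R + pi_S = 1.

Using the first 3 balance equations plus normalization, the linear system A*pi = b is:
  [-3/4, 1/8, 1/8, 1/8] . pi = 0
  [3/8, -7/8, 1/2, 1/4] . pi = 0
  [1/8, 5/8, -3/4, 3/8] . pi = 0
  [1, 1, 1, 1] . pi = 1

Solving yields:
  pi_P = 1/7
  pi_Q = 173/539
  pi_R = 201/539
  pi_S = 8/49

Verification (pi * P):
  1/7*1/4 + 173/539*1/8 + 201/539*1/8 + 8/49*1/8 = 1/7 = pi_P  (ok)
  1/7*3/8 + 173/539*1/8 + 201/539*1/2 + 8/49*1/4 = 173/539 = pi_Q  (ok)
  1/7*1/8 + 173/539*5/8 + 201/539*1/4 + 8/49*3/8 = 201/539 = pi_R  (ok)
  1/7*1/4 + 173/539*1/8 + 201/539*1/8 + 8/49*1/4 = 8/49 = pi_S  (ok)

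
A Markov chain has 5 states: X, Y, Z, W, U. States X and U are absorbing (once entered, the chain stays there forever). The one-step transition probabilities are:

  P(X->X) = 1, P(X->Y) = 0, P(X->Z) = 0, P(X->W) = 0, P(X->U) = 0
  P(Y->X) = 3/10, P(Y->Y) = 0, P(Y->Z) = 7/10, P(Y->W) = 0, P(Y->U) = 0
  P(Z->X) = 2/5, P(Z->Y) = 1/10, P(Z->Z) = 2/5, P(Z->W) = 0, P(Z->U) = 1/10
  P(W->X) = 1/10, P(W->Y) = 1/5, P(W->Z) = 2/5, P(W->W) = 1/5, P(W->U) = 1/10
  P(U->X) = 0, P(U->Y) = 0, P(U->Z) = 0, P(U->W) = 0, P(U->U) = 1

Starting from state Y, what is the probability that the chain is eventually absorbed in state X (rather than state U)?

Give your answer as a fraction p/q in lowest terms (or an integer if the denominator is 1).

Answer: 46/53

Derivation:
Let a_i = P(absorbed in X | start in state i).
Boundary conditions: a_X = 1, a_U = 0.
For each transient state i, a_i = sum_j P(i->j) * a_j:
  a_Y = 3/10*a_X + 0*a_Y + 7/10*a_Z + 0*a_W + 0*a_U
  a_Z = 2/5*a_X + 1/10*a_Y + 2/5*a_Z + 0*a_W + 1/10*a_U
  a_W = 1/10*a_X + 1/5*a_Y + 2/5*a_Z + 1/5*a_W + 1/10*a_U

Substituting a_X = 1 and a_U = 0, rearrange to (I - Q) a = r where r[i] = P(i -> X):
  [1, -7/10, 0] . (a_Y, a_Z, a_W) = 3/10
  [-1/10, 3/5, 0] . (a_Y, a_Z, a_W) = 2/5
  [-1/5, -2/5, 4/5] . (a_Y, a_Z, a_W) = 1/10

Solving yields:
  a_Y = 46/53
  a_Z = 43/53
  a_W = 317/424

Starting state is Y, so the absorption probability is a_Y = 46/53.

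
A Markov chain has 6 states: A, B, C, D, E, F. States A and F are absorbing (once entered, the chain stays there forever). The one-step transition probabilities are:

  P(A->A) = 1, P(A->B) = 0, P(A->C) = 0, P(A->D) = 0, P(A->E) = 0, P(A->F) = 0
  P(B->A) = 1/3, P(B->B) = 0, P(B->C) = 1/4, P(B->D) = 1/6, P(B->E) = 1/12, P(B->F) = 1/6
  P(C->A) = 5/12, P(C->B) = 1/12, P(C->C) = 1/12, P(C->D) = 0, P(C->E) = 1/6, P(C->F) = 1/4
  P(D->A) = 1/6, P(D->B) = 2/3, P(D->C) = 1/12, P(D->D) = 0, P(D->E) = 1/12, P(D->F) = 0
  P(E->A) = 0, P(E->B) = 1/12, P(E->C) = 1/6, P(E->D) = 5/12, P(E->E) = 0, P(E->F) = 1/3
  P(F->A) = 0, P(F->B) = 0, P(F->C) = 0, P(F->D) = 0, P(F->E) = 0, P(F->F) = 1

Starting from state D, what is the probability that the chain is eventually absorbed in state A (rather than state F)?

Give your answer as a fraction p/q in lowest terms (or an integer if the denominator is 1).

Answer: 2384/3555

Derivation:
Let a_i = P(absorbed in A | start in state i).
Boundary conditions: a_A = 1, a_F = 0.
For each transient state i, a_i = sum_j P(i->j) * a_j:
  a_B = 1/3*a_A + 0*a_B + 1/4*a_C + 1/6*a_D + 1/12*a_E + 1/6*a_F
  a_C = 5/12*a_A + 1/12*a_B + 1/12*a_C + 0*a_D + 1/6*a_E + 1/4*a_F
  a_D = 1/6*a_A + 2/3*a_B + 1/12*a_C + 0*a_D + 1/12*a_E + 0*a_F
  a_E = 0*a_A + 1/12*a_B + 1/6*a_C + 5/12*a_D + 0*a_E + 1/3*a_F

Substituting a_A = 1 and a_F = 0, rearrange to (I - Q) a = r where r[i] = P(i -> A):
  [1, -1/4, -1/6, -1/12] . (a_B, a_C, a_D, a_E) = 1/3
  [-1/12, 11/12, 0, -1/6] . (a_B, a_C, a_D, a_E) = 5/12
  [-2/3, -1/12, 1, -1/12] . (a_B, a_C, a_D, a_E) = 1/6
  [-1/12, -1/6, -5/12, 1] . (a_B, a_C, a_D, a_E) = 0

Solving yields:
  a_B = 2234/3555
  a_C = 233/395
  a_D = 2384/3555
  a_E = 1529/3555

Starting state is D, so the absorption probability is a_D = 2384/3555.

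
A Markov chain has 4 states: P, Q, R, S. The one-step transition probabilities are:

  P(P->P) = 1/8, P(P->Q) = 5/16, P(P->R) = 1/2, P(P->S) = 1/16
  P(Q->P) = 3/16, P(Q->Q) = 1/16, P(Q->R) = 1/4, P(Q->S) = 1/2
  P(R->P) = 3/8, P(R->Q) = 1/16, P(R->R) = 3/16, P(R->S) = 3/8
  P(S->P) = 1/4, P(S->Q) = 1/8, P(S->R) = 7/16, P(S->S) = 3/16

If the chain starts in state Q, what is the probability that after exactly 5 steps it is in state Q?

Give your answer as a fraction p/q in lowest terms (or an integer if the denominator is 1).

Computing P^5 by repeated multiplication:
P^1 =
  P: [1/8, 5/16, 1/2, 1/16]
  Q: [3/16, 1/16, 1/4, 1/2]
  R: [3/8, 1/16, 3/16, 3/8]
  S: [1/4, 1/8, 7/16, 3/16]
P^2 =
  P: [71/256, 25/256, 67/256, 93/256]
  Q: [65/256, 9/64, 3/8, 59/256]
  R: [57/256, 23/128, 103/256, 25/128]
  S: [17/64, 35/256, 41/128, 71/256]
P^3 =
  P: [991/4096, 633/4096, 95/256, 119/512]
  Q: [525/2048, 575/4096, 1365/4096, 553/2048]
  R: [535/2048, 267/2048, 1299/4096, 1193/4096]
  S: [1017/4096, 599/4096, 1427/4096, 1053/4096]
P^4 =
  P: [16809/65536, 2253/16384, 5421/16384, 18031/65536]
  Q: [16439/65536, 4701/32768, 22537/65536, 8579/32768]
  R: [4077/16384, 9569/65536, 717/2048, 16715/65536]
  S: [16605/65536, 9217/65536, 2773/8192, 8765/32768]
P^5 =
  P: [131441/524288, 150803/1048576, 361789/1048576, 136551/524288]
  Q: [132469/524288, 74225/524288, 356837/1048576, 278351/1048576]
  R: [265847/1048576, 147483/1048576, 354577/1048576, 280669/1048576]
  S: [264085/1048576, 74743/524288, 179485/524288, 276035/1048576]

(P^5)[Q -> Q] = 74225/524288

Answer: 74225/524288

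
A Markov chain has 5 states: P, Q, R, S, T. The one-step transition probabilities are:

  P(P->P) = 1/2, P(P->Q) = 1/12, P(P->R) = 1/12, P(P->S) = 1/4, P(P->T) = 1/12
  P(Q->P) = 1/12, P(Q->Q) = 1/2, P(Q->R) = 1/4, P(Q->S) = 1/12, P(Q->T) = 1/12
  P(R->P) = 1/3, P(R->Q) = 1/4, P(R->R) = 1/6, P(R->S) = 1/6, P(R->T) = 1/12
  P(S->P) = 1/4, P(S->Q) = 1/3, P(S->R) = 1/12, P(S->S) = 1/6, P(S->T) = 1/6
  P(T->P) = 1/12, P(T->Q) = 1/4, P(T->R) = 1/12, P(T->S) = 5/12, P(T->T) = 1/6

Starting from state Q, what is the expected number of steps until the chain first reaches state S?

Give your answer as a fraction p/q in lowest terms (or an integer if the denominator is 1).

Let h_i = expected steps to first reach S from state i.
Boundary: h_S = 0.
First-step equations for the other states:
  h_P = 1 + 1/2*h_P + 1/12*h_Q + 1/12*h_R + 1/4*h_S + 1/12*h_T
  h_Q = 1 + 1/12*h_P + 1/2*h_Q + 1/4*h_R + 1/12*h_S + 1/12*h_T
  h_R = 1 + 1/3*h_P + 1/4*h_Q + 1/6*h_R + 1/6*h_S + 1/12*h_T
  h_T = 1 + 1/12*h_P + 1/4*h_Q + 1/12*h_R + 5/12*h_S + 1/6*h_T

Substituting h_S = 0 and rearranging gives the linear system (I - Q) h = 1:
  [1/2, -1/12, -1/12, -1/12] . (h_P, h_Q, h_R, h_T) = 1
  [-1/12, 1/2, -1/4, -1/12] . (h_P, h_Q, h_R, h_T) = 1
  [-1/3, -1/4, 5/6, -1/12] . (h_P, h_Q, h_R, h_T) = 1
  [-1/12, -1/4, -1/12, 5/6] . (h_P, h_Q, h_R, h_T) = 1

Solving yields:
  h_P = 4818/1061
  h_Q = 6402/1061
  h_R = 5544/1061
  h_T = 4230/1061

Starting state is Q, so the expected hitting time is h_Q = 6402/1061.

Answer: 6402/1061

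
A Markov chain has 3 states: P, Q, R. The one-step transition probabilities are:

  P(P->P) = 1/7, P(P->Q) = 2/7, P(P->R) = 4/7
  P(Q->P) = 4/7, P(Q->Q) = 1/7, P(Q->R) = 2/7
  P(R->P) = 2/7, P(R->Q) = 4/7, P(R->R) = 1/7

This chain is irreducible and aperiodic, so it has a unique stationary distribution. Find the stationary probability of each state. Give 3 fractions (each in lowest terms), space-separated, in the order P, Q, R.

The stationary distribution satisfies pi = pi * P, i.e.:
  pi_P = 1/7*pi_P + 4/7*pi_Q + 2/7*pi_R
  pi_Q = 2/7*pi_P + 1/7*pi_Q + 4/7*pi_R
  pi_R = 4/7*pi_P + 2/7*pi_Q + 1/7*pi_R
with normalization: pi_P + pi_Q + pi_R = 1.

Using the first 2 balance equations plus normalization, the linear system A*pi = b is:
  [-6/7, 4/7, 2/7] . pi = 0
  [2/7, -6/7, 4/7] . pi = 0
  [1, 1, 1] . pi = 1

Solving yields:
  pi_P = 1/3
  pi_Q = 1/3
  pi_R = 1/3

Verification (pi * P):
  1/3*1/7 + 1/3*4/7 + 1/3*2/7 = 1/3 = pi_P  (ok)
  1/3*2/7 + 1/3*1/7 + 1/3*4/7 = 1/3 = pi_Q  (ok)
  1/3*4/7 + 1/3*2/7 + 1/3*1/7 = 1/3 = pi_R  (ok)

Answer: 1/3 1/3 1/3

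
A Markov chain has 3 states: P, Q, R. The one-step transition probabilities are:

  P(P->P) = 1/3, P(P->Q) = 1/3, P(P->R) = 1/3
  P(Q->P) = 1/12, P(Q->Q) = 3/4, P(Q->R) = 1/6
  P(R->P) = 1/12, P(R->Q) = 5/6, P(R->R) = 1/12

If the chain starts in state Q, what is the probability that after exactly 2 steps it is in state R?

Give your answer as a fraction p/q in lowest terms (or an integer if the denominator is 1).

Computing P^2 by repeated multiplication:
P^1 =
  P: [1/3, 1/3, 1/3]
  Q: [1/12, 3/4, 1/6]
  R: [1/12, 5/6, 1/12]
P^2 =
  P: [1/6, 23/36, 7/36]
  Q: [5/48, 35/48, 1/6]
  R: [5/48, 13/18, 25/144]

(P^2)[Q -> R] = 1/6

Answer: 1/6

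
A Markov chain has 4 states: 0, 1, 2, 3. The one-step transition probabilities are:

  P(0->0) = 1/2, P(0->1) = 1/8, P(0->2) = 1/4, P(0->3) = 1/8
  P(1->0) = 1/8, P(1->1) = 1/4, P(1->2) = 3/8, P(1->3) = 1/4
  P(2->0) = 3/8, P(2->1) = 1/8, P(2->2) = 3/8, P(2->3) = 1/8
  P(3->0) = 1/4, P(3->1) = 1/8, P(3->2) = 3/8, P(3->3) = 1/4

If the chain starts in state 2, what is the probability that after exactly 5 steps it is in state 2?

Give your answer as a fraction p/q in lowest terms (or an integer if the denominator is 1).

Answer: 10793/32768

Derivation:
Computing P^5 by repeated multiplication:
P^1 =
  0: [1/2, 1/8, 1/4, 1/8]
  1: [1/8, 1/4, 3/8, 1/4]
  2: [3/8, 1/8, 3/8, 1/8]
  3: [1/4, 1/8, 3/8, 1/4]
P^2 =
  0: [25/64, 9/64, 5/16, 5/32]
  1: [19/64, 5/32, 23/64, 3/16]
  2: [3/8, 9/64, 21/64, 5/32]
  3: [11/32, 9/64, 11/32, 11/64]
P^3 =
  0: [189/512, 73/512, 167/512, 83/512]
  1: [179/512, 37/256, 173/512, 43/256]
  2: [47/128, 73/512, 21/64, 83/512]
  3: [185/512, 73/512, 85/256, 21/128]
P^4 =
  0: [187/512, 585/4096, 1347/4096, 167/1024]
  1: [1481/4096, 293/2048, 1357/4096, 21/128]
  2: [1495/4096, 585/4096, 337/1024, 167/1024]
  3: [1491/4096, 585/4096, 1351/4096, 669/4096]
P^5 =
  0: [5973/16384, 4681/32768, 1349/4096, 5349/32768]
  1: [11925/32768, 2341/16384, 10807/32768, 2677/16384]
  2: [11945/32768, 4681/32768, 10793/32768, 5349/32768]
  3: [2985/8192, 4681/32768, 10797/32768, 2675/16384]

(P^5)[2 -> 2] = 10793/32768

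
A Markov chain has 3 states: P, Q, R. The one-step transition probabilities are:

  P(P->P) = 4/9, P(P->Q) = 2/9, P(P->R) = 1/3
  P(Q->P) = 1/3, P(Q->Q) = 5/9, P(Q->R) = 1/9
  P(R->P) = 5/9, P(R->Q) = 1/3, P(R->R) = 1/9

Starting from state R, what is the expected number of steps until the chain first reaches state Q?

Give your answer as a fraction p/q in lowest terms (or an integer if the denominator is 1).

Let h_i = expected steps to first reach Q from state i.
Boundary: h_Q = 0.
First-step equations for the other states:
  h_P = 1 + 4/9*h_P + 2/9*h_Q + 1/3*h_R
  h_R = 1 + 5/9*h_P + 1/3*h_Q + 1/9*h_R

Substituting h_Q = 0 and rearranging gives the linear system (I - Q) h = 1:
  [5/9, -1/3] . (h_P, h_R) = 1
  [-5/9, 8/9] . (h_P, h_R) = 1

Solving yields:
  h_P = 99/25
  h_R = 18/5

Starting state is R, so the expected hitting time is h_R = 18/5.

Answer: 18/5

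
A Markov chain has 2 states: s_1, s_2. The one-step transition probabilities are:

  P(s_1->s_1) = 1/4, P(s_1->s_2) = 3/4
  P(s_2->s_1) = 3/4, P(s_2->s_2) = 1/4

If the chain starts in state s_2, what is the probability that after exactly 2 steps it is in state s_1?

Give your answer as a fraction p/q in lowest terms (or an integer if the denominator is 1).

Answer: 3/8

Derivation:
Computing P^2 by repeated multiplication:
P^1 =
  s_1: [1/4, 3/4]
  s_2: [3/4, 1/4]
P^2 =
  s_1: [5/8, 3/8]
  s_2: [3/8, 5/8]

(P^2)[s_2 -> s_1] = 3/8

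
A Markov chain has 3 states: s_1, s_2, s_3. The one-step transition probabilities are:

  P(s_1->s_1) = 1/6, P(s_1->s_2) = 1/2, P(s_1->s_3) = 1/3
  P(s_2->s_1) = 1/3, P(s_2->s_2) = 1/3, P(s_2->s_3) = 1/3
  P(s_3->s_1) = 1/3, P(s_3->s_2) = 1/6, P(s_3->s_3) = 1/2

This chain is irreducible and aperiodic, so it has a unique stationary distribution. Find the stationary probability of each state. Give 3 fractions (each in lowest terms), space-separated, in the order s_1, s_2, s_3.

Answer: 2/7 11/35 2/5

Derivation:
The stationary distribution satisfies pi = pi * P, i.e.:
  pi_s_1 = 1/6*pi_s_1 + 1/3*pi_s_2 + 1/3*pi_s_3
  pi_s_2 = 1/2*pi_s_1 + 1/3*pi_s_2 + 1/6*pi_s_3
  pi_s_3 = 1/3*pi_s_1 + 1/3*pi_s_2 + 1/2*pi_s_3
with normalization: pi_s_1 + pi_s_2 + pi_s_3 = 1.

Using the first 2 balance equations plus normalization, the linear system A*pi = b is:
  [-5/6, 1/3, 1/3] . pi = 0
  [1/2, -2/3, 1/6] . pi = 0
  [1, 1, 1] . pi = 1

Solving yields:
  pi_s_1 = 2/7
  pi_s_2 = 11/35
  pi_s_3 = 2/5

Verification (pi * P):
  2/7*1/6 + 11/35*1/3 + 2/5*1/3 = 2/7 = pi_s_1  (ok)
  2/7*1/2 + 11/35*1/3 + 2/5*1/6 = 11/35 = pi_s_2  (ok)
  2/7*1/3 + 11/35*1/3 + 2/5*1/2 = 2/5 = pi_s_3  (ok)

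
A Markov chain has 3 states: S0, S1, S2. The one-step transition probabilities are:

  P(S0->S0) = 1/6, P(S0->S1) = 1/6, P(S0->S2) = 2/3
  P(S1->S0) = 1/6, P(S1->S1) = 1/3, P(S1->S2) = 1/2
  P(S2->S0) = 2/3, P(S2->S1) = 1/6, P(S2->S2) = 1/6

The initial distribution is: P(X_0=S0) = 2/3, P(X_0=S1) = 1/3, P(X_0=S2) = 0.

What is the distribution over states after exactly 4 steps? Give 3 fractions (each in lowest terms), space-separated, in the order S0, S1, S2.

Answer: 521/1296 389/1944 1547/3888

Derivation:
Propagating the distribution step by step (d_{t+1} = d_t * P):
d_0 = (S0=2/3, S1=1/3, S2=0)
  d_1[S0] = 2/3*1/6 + 1/3*1/6 + 0*2/3 = 1/6
  d_1[S1] = 2/3*1/6 + 1/3*1/3 + 0*1/6 = 2/9
  d_1[S2] = 2/3*2/3 + 1/3*1/2 + 0*1/6 = 11/18
d_1 = (S0=1/6, S1=2/9, S2=11/18)
  d_2[S0] = 1/6*1/6 + 2/9*1/6 + 11/18*2/3 = 17/36
  d_2[S1] = 1/6*1/6 + 2/9*1/3 + 11/18*1/6 = 11/54
  d_2[S2] = 1/6*2/3 + 2/9*1/2 + 11/18*1/6 = 35/108
d_2 = (S0=17/36, S1=11/54, S2=35/108)
  d_3[S0] = 17/36*1/6 + 11/54*1/6 + 35/108*2/3 = 71/216
  d_3[S1] = 17/36*1/6 + 11/54*1/3 + 35/108*1/6 = 65/324
  d_3[S2] = 17/36*2/3 + 11/54*1/2 + 35/108*1/6 = 305/648
d_3 = (S0=71/216, S1=65/324, S2=305/648)
  d_4[S0] = 71/216*1/6 + 65/324*1/6 + 305/648*2/3 = 521/1296
  d_4[S1] = 71/216*1/6 + 65/324*1/3 + 305/648*1/6 = 389/1944
  d_4[S2] = 71/216*2/3 + 65/324*1/2 + 305/648*1/6 = 1547/3888
d_4 = (S0=521/1296, S1=389/1944, S2=1547/3888)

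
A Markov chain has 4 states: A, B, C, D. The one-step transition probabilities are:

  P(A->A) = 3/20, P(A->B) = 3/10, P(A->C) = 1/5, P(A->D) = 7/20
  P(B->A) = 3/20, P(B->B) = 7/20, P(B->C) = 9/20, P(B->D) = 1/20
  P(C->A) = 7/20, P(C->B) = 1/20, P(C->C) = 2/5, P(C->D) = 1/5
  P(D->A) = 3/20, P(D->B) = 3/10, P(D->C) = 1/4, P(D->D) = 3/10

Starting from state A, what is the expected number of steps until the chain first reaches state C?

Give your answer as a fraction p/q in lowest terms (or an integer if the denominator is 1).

Answer: 7980/2323

Derivation:
Let h_i = expected steps to first reach C from state i.
Boundary: h_C = 0.
First-step equations for the other states:
  h_A = 1 + 3/20*h_A + 3/10*h_B + 1/5*h_C + 7/20*h_D
  h_B = 1 + 3/20*h_A + 7/20*h_B + 9/20*h_C + 1/20*h_D
  h_D = 1 + 3/20*h_A + 3/10*h_B + 1/4*h_C + 3/10*h_D

Substituting h_C = 0 and rearranging gives the linear system (I - Q) h = 1:
  [17/20, -3/10, -7/20] . (h_A, h_B, h_D) = 1
  [-3/20, 13/20, -1/20] . (h_A, h_B, h_D) = 1
  [-3/20, -3/10, 7/10] . (h_A, h_B, h_D) = 1

Solving yields:
  h_A = 7980/2323
  h_B = 6000/2323
  h_D = 7600/2323

Starting state is A, so the expected hitting time is h_A = 7980/2323.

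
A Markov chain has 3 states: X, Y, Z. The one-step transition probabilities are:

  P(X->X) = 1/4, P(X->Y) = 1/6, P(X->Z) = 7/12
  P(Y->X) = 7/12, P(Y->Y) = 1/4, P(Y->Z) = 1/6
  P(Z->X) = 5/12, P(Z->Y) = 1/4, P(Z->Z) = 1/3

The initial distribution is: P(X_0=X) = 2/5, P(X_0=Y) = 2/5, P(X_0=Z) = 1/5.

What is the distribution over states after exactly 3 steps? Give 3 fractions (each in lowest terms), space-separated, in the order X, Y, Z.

Propagating the distribution step by step (d_{t+1} = d_t * P):
d_0 = (X=2/5, Y=2/5, Z=1/5)
  d_1[X] = 2/5*1/4 + 2/5*7/12 + 1/5*5/12 = 5/12
  d_1[Y] = 2/5*1/6 + 2/5*1/4 + 1/5*1/4 = 13/60
  d_1[Z] = 2/5*7/12 + 2/5*1/6 + 1/5*1/3 = 11/30
d_1 = (X=5/12, Y=13/60, Z=11/30)
  d_2[X] = 5/12*1/4 + 13/60*7/12 + 11/30*5/12 = 23/60
  d_2[Y] = 5/12*1/6 + 13/60*1/4 + 11/30*1/4 = 31/144
  d_2[Z] = 5/12*7/12 + 13/60*1/6 + 11/30*1/3 = 289/720
d_2 = (X=23/60, Y=31/144, Z=289/720)
  d_3[X] = 23/60*1/4 + 31/144*7/12 + 289/720*5/12 = 1679/4320
  d_3[Y] = 23/60*1/6 + 31/144*1/4 + 289/720*1/4 = 157/720
  d_3[Z] = 23/60*7/12 + 31/144*1/6 + 289/720*1/3 = 1699/4320
d_3 = (X=1679/4320, Y=157/720, Z=1699/4320)

Answer: 1679/4320 157/720 1699/4320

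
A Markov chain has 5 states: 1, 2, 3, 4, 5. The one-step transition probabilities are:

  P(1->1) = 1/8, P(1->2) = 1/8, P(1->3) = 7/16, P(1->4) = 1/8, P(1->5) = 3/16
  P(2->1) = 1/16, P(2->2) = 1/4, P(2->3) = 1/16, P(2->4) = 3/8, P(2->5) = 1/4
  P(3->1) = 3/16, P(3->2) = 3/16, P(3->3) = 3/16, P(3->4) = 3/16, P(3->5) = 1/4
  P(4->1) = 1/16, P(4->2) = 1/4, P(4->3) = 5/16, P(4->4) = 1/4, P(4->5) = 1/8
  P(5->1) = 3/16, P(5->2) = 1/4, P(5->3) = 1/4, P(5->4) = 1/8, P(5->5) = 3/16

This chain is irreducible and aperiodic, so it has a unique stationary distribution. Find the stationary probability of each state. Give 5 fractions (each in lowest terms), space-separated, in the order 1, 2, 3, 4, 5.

The stationary distribution satisfies pi = pi * P, i.e.:
  pi_1 = 1/8*pi_1 + 1/16*pi_2 + 3/16*pi_3 + 1/16*pi_4 + 3/16*pi_5
  pi_2 = 1/8*pi_1 + 1/4*pi_2 + 3/16*pi_3 + 1/4*pi_4 + 1/4*pi_5
  pi_3 = 7/16*pi_1 + 1/16*pi_2 + 3/16*pi_3 + 5/16*pi_4 + 1/4*pi_5
  pi_4 = 1/8*pi_1 + 3/8*pi_2 + 3/16*pi_3 + 1/4*pi_4 + 1/8*pi_5
  pi_5 = 3/16*pi_1 + 1/4*pi_2 + 1/4*pi_3 + 1/8*pi_4 + 3/16*pi_5
with normalization: pi_1 + pi_2 + pi_3 + pi_4 + pi_5 = 1.

Using the first 4 balance equations plus normalization, the linear system A*pi = b is:
  [-7/8, 1/16, 3/16, 1/16, 3/16] . pi = 0
  [1/8, -3/4, 3/16, 1/4, 1/4] . pi = 0
  [7/16, 1/16, -13/16, 5/16, 1/4] . pi = 0
  [1/8, 3/8, 3/16, -3/4, 1/8] . pi = 0
  [1, 1, 1, 1, 1] . pi = 1

Solving yields:
  pi_1 = 3895/31299
  pi_2 = 2295/10433
  pi_3 = 7246/31299
  pi_4 = 6956/31299
  pi_5 = 6317/31299

Verification (pi * P):
  3895/31299*1/8 + 2295/10433*1/16 + 7246/31299*3/16 + 6956/31299*1/16 + 6317/31299*3/16 = 3895/31299 = pi_1  (ok)
  3895/31299*1/8 + 2295/10433*1/4 + 7246/31299*3/16 + 6956/31299*1/4 + 6317/31299*1/4 = 2295/10433 = pi_2  (ok)
  3895/31299*7/16 + 2295/10433*1/16 + 7246/31299*3/16 + 6956/31299*5/16 + 6317/31299*1/4 = 7246/31299 = pi_3  (ok)
  3895/31299*1/8 + 2295/10433*3/8 + 7246/31299*3/16 + 6956/31299*1/4 + 6317/31299*1/8 = 6956/31299 = pi_4  (ok)
  3895/31299*3/16 + 2295/10433*1/4 + 7246/31299*1/4 + 6956/31299*1/8 + 6317/31299*3/16 = 6317/31299 = pi_5  (ok)

Answer: 3895/31299 2295/10433 7246/31299 6956/31299 6317/31299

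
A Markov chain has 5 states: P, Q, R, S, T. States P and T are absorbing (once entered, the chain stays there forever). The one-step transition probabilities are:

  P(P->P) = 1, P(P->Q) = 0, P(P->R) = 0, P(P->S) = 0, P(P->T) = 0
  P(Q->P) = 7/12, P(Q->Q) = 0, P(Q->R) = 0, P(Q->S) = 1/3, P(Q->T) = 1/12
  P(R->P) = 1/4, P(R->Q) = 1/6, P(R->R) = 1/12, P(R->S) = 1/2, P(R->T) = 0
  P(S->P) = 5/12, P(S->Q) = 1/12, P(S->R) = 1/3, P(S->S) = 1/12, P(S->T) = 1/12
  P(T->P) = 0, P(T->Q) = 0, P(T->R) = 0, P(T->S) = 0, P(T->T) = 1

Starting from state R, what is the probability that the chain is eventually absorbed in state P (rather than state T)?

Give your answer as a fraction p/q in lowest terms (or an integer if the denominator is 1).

Answer: 245/272

Derivation:
Let a_i = P(absorbed in P | start in state i).
Boundary conditions: a_P = 1, a_T = 0.
For each transient state i, a_i = sum_j P(i->j) * a_j:
  a_Q = 7/12*a_P + 0*a_Q + 0*a_R + 1/3*a_S + 1/12*a_T
  a_R = 1/4*a_P + 1/6*a_Q + 1/12*a_R + 1/2*a_S + 0*a_T
  a_S = 5/12*a_P + 1/12*a_Q + 1/3*a_R + 1/12*a_S + 1/12*a_T

Substituting a_P = 1 and a_T = 0, rearrange to (I - Q) a = r where r[i] = P(i -> P):
  [1, 0, -1/3] . (a_Q, a_R, a_S) = 7/12
  [-1/6, 11/12, -1/2] . (a_Q, a_R, a_S) = 1/4
  [-1/12, -1/3, 11/12] . (a_Q, a_R, a_S) = 5/12

Solving yields:
  a_Q = 947/1088
  a_R = 245/272
  a_S = 937/1088

Starting state is R, so the absorption probability is a_R = 245/272.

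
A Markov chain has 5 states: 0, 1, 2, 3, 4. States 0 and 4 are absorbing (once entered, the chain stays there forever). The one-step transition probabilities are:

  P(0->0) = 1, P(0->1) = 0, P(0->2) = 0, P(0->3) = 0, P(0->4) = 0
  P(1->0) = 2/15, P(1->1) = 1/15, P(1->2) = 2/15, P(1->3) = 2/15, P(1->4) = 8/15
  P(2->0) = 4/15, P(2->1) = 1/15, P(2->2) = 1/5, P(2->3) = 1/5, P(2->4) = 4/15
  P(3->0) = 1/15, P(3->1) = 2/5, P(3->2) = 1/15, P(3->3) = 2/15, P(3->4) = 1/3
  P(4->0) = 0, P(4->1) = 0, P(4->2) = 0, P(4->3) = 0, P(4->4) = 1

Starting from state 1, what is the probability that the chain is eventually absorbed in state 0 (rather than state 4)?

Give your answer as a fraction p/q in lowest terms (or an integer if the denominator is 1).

Let a_i = P(absorbed in 0 | start in state i).
Boundary conditions: a_0 = 1, a_4 = 0.
For each transient state i, a_i = sum_j P(i->j) * a_j:
  a_1 = 2/15*a_0 + 1/15*a_1 + 2/15*a_2 + 2/15*a_3 + 8/15*a_4
  a_2 = 4/15*a_0 + 1/15*a_1 + 1/5*a_2 + 1/5*a_3 + 4/15*a_4
  a_3 = 1/15*a_0 + 2/5*a_1 + 1/15*a_2 + 2/15*a_3 + 1/3*a_4

Substituting a_0 = 1 and a_4 = 0, rearrange to (I - Q) a = r where r[i] = P(i -> 0):
  [14/15, -2/15, -2/15] . (a_1, a_2, a_3) = 2/15
  [-1/15, 4/5, -1/5] . (a_1, a_2, a_3) = 4/15
  [-2/5, -1/15, 13/15] . (a_1, a_2, a_3) = 1/15

Solving yields:
  a_1 = 224/967
  a_2 = 393/967
  a_3 = 208/967

Starting state is 1, so the absorption probability is a_1 = 224/967.

Answer: 224/967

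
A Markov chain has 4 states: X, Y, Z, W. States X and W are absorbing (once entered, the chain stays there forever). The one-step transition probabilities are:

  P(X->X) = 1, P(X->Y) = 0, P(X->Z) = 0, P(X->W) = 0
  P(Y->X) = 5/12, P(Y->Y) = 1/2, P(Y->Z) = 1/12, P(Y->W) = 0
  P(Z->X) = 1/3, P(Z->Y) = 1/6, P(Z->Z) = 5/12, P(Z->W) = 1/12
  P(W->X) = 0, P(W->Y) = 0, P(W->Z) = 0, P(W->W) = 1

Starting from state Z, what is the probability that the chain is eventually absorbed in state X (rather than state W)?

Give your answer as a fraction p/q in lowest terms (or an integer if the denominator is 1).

Answer: 17/20

Derivation:
Let a_i = P(absorbed in X | start in state i).
Boundary conditions: a_X = 1, a_W = 0.
For each transient state i, a_i = sum_j P(i->j) * a_j:
  a_Y = 5/12*a_X + 1/2*a_Y + 1/12*a_Z + 0*a_W
  a_Z = 1/3*a_X + 1/6*a_Y + 5/12*a_Z + 1/12*a_W

Substituting a_X = 1 and a_W = 0, rearrange to (I - Q) a = r where r[i] = P(i -> X):
  [1/2, -1/12] . (a_Y, a_Z) = 5/12
  [-1/6, 7/12] . (a_Y, a_Z) = 1/3

Solving yields:
  a_Y = 39/40
  a_Z = 17/20

Starting state is Z, so the absorption probability is a_Z = 17/20.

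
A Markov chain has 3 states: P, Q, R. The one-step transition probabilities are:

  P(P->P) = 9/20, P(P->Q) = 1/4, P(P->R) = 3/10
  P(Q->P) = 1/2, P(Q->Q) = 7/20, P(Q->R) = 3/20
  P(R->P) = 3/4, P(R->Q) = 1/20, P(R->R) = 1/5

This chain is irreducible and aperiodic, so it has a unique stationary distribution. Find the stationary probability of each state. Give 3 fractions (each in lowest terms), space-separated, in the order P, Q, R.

The stationary distribution satisfies pi = pi * P, i.e.:
  pi_P = 9/20*pi_P + 1/2*pi_Q + 3/4*pi_R
  pi_Q = 1/4*pi_P + 7/20*pi_Q + 1/20*pi_R
  pi_R = 3/10*pi_P + 3/20*pi_Q + 1/5*pi_R
with normalization: pi_P + pi_Q + pi_R = 1.

Using the first 2 balance equations plus normalization, the linear system A*pi = b is:
  [-11/20, 1/2, 3/4] . pi = 0
  [1/4, -13/20, 1/20] . pi = 0
  [1, 1, 1] . pi = 1

Solving yields:
  pi_P = 205/384
  pi_Q = 43/192
  pi_R = 31/128

Verification (pi * P):
  205/384*9/20 + 43/192*1/2 + 31/128*3/4 = 205/384 = pi_P  (ok)
  205/384*1/4 + 43/192*7/20 + 31/128*1/20 = 43/192 = pi_Q  (ok)
  205/384*3/10 + 43/192*3/20 + 31/128*1/5 = 31/128 = pi_R  (ok)

Answer: 205/384 43/192 31/128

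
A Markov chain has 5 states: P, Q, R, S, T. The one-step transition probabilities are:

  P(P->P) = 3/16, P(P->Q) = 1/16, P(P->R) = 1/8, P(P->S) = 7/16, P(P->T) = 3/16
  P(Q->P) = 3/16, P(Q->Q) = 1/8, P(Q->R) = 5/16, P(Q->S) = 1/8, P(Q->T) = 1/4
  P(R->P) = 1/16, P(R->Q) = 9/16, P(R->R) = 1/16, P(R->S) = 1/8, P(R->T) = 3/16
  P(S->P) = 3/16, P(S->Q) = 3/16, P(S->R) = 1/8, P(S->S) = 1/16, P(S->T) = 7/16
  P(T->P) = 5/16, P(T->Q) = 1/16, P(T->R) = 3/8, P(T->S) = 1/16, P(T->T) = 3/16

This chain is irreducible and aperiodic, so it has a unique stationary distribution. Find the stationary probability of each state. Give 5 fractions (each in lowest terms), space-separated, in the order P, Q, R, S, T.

The stationary distribution satisfies pi = pi * P, i.e.:
  pi_P = 3/16*pi_P + 3/16*pi_Q + 1/16*pi_R + 3/16*pi_S + 5/16*pi_T
  pi_Q = 1/16*pi_P + 1/8*pi_Q + 9/16*pi_R + 3/16*pi_S + 1/16*pi_T
  pi_R = 1/8*pi_P + 5/16*pi_Q + 1/16*pi_R + 1/8*pi_S + 3/8*pi_T
  pi_S = 7/16*pi_P + 1/8*pi_Q + 1/8*pi_R + 1/16*pi_S + 1/16*pi_T
  pi_T = 3/16*pi_P + 1/4*pi_Q + 3/16*pi_R + 7/16*pi_S + 3/16*pi_T
with normalization: pi_P + pi_Q + pi_R + pi_S + pi_T = 1.

Using the first 4 balance equations plus normalization, the linear system A*pi = b is:
  [-13/16, 3/16, 1/16, 3/16, 5/16] . pi = 0
  [1/16, -7/8, 9/16, 3/16, 1/16] . pi = 0
  [1/8, 5/16, -15/16, 1/8, 3/8] . pi = 0
  [7/16, 1/8, 1/8, -15/16, 1/16] . pi = 0
  [1, 1, 1, 1, 1] . pi = 1

Solving yields:
  pi_P = 8747/45718
  pi_Q = 4563/22859
  pi_R = 4785/22859
  pi_S = 3653/22859
  pi_T = 10969/45718

Verification (pi * P):
  8747/45718*3/16 + 4563/22859*3/16 + 4785/22859*1/16 + 3653/22859*3/16 + 10969/45718*5/16 = 8747/45718 = pi_P  (ok)
  8747/45718*1/16 + 4563/22859*1/8 + 4785/22859*9/16 + 3653/22859*3/16 + 10969/45718*1/16 = 4563/22859 = pi_Q  (ok)
  8747/45718*1/8 + 4563/22859*5/16 + 4785/22859*1/16 + 3653/22859*1/8 + 10969/45718*3/8 = 4785/22859 = pi_R  (ok)
  8747/45718*7/16 + 4563/22859*1/8 + 4785/22859*1/8 + 3653/22859*1/16 + 10969/45718*1/16 = 3653/22859 = pi_S  (ok)
  8747/45718*3/16 + 4563/22859*1/4 + 4785/22859*3/16 + 3653/22859*7/16 + 10969/45718*3/16 = 10969/45718 = pi_T  (ok)

Answer: 8747/45718 4563/22859 4785/22859 3653/22859 10969/45718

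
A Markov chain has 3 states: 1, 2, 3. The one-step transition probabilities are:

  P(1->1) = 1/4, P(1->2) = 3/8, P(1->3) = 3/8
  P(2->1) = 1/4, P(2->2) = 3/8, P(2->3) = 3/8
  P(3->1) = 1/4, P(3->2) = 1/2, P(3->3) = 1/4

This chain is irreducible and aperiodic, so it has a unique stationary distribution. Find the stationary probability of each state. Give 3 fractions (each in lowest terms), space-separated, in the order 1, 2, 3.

Answer: 1/4 5/12 1/3

Derivation:
The stationary distribution satisfies pi = pi * P, i.e.:
  pi_1 = 1/4*pi_1 + 1/4*pi_2 + 1/4*pi_3
  pi_2 = 3/8*pi_1 + 3/8*pi_2 + 1/2*pi_3
  pi_3 = 3/8*pi_1 + 3/8*pi_2 + 1/4*pi_3
with normalization: pi_1 + pi_2 + pi_3 = 1.

Using the first 2 balance equations plus normalization, the linear system A*pi = b is:
  [-3/4, 1/4, 1/4] . pi = 0
  [3/8, -5/8, 1/2] . pi = 0
  [1, 1, 1] . pi = 1

Solving yields:
  pi_1 = 1/4
  pi_2 = 5/12
  pi_3 = 1/3

Verification (pi * P):
  1/4*1/4 + 5/12*1/4 + 1/3*1/4 = 1/4 = pi_1  (ok)
  1/4*3/8 + 5/12*3/8 + 1/3*1/2 = 5/12 = pi_2  (ok)
  1/4*3/8 + 5/12*3/8 + 1/3*1/4 = 1/3 = pi_3  (ok)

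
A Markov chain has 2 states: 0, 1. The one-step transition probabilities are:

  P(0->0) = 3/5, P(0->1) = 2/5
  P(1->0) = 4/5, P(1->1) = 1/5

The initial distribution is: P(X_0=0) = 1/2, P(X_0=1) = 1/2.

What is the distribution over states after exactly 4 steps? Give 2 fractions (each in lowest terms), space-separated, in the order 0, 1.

Propagating the distribution step by step (d_{t+1} = d_t * P):
d_0 = (0=1/2, 1=1/2)
  d_1[0] = 1/2*3/5 + 1/2*4/5 = 7/10
  d_1[1] = 1/2*2/5 + 1/2*1/5 = 3/10
d_1 = (0=7/10, 1=3/10)
  d_2[0] = 7/10*3/5 + 3/10*4/5 = 33/50
  d_2[1] = 7/10*2/5 + 3/10*1/5 = 17/50
d_2 = (0=33/50, 1=17/50)
  d_3[0] = 33/50*3/5 + 17/50*4/5 = 167/250
  d_3[1] = 33/50*2/5 + 17/50*1/5 = 83/250
d_3 = (0=167/250, 1=83/250)
  d_4[0] = 167/250*3/5 + 83/250*4/5 = 833/1250
  d_4[1] = 167/250*2/5 + 83/250*1/5 = 417/1250
d_4 = (0=833/1250, 1=417/1250)

Answer: 833/1250 417/1250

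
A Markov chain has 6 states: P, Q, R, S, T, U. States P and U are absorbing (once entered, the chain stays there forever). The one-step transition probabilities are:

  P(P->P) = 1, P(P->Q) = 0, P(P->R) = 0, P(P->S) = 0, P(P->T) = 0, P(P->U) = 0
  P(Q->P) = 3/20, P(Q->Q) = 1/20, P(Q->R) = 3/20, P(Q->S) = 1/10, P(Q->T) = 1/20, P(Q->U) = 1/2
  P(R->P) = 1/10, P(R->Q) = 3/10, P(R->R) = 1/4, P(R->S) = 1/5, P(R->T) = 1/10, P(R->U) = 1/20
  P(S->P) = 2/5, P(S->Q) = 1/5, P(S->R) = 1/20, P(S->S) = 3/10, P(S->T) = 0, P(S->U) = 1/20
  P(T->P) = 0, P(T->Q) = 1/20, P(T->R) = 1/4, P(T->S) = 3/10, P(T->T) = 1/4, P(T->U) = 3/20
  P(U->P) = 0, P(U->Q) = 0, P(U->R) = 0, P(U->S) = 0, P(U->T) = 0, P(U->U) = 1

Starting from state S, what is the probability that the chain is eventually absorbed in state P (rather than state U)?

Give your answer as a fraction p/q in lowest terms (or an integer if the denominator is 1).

Answer: 4242/6011

Derivation:
Let a_i = P(absorbed in P | start in state i).
Boundary conditions: a_P = 1, a_U = 0.
For each transient state i, a_i = sum_j P(i->j) * a_j:
  a_Q = 3/20*a_P + 1/20*a_Q + 3/20*a_R + 1/10*a_S + 1/20*a_T + 1/2*a_U
  a_R = 1/10*a_P + 3/10*a_Q + 1/4*a_R + 1/5*a_S + 1/10*a_T + 1/20*a_U
  a_S = 2/5*a_P + 1/5*a_Q + 1/20*a_R + 3/10*a_S + 0*a_T + 1/20*a_U
  a_T = 0*a_P + 1/20*a_Q + 1/4*a_R + 3/10*a_S + 1/4*a_T + 3/20*a_U

Substituting a_P = 1 and a_U = 0, rearrange to (I - Q) a = r where r[i] = P(i -> P):
  [19/20, -3/20, -1/10, -1/20] . (a_Q, a_R, a_S, a_T) = 3/20
  [-3/10, 3/4, -1/5, -1/10] . (a_Q, a_R, a_S, a_T) = 1/10
  [-1/5, -1/20, 7/10, 0] . (a_Q, a_R, a_S, a_T) = 2/5
  [-1/20, -1/4, -3/10, 3/4] . (a_Q, a_R, a_S, a_T) = 0

Solving yields:
  a_Q = 8167/24044
  a_R = 3133/6011
  a_S = 4242/6011
  a_T = 11509/24044

Starting state is S, so the absorption probability is a_S = 4242/6011.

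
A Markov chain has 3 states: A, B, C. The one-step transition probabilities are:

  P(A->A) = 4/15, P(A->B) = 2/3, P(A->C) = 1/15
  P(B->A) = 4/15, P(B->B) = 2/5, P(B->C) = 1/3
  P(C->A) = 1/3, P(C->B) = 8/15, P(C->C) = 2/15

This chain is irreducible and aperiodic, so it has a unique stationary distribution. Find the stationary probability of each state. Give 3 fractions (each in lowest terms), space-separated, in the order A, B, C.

The stationary distribution satisfies pi = pi * P, i.e.:
  pi_A = 4/15*pi_A + 4/15*pi_B + 1/3*pi_C
  pi_B = 2/3*pi_A + 2/5*pi_B + 8/15*pi_C
  pi_C = 1/15*pi_A + 1/3*pi_B + 2/15*pi_C
with normalization: pi_A + pi_B + pi_C = 1.

Using the first 2 balance equations plus normalization, the linear system A*pi = b is:
  [-11/15, 4/15, 1/3] . pi = 0
  [2/3, -3/5, 8/15] . pi = 0
  [1, 1, 1] . pi = 1

Solving yields:
  pi_A = 77/274
  pi_B = 69/137
  pi_C = 59/274

Verification (pi * P):
  77/274*4/15 + 69/137*4/15 + 59/274*1/3 = 77/274 = pi_A  (ok)
  77/274*2/3 + 69/137*2/5 + 59/274*8/15 = 69/137 = pi_B  (ok)
  77/274*1/15 + 69/137*1/3 + 59/274*2/15 = 59/274 = pi_C  (ok)

Answer: 77/274 69/137 59/274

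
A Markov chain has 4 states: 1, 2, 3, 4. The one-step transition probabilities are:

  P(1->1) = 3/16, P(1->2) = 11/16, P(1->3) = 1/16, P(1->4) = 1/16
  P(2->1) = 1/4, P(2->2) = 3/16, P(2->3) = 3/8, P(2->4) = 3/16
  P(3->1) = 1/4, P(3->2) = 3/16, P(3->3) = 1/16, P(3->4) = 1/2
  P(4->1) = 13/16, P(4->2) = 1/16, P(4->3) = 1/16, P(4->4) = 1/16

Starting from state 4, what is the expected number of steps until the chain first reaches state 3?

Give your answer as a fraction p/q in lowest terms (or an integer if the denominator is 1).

Let h_i = expected steps to first reach 3 from state i.
Boundary: h_3 = 0.
First-step equations for the other states:
  h_1 = 1 + 3/16*h_1 + 11/16*h_2 + 1/16*h_3 + 1/16*h_4
  h_2 = 1 + 1/4*h_1 + 3/16*h_2 + 3/8*h_3 + 3/16*h_4
  h_4 = 1 + 13/16*h_1 + 1/16*h_2 + 1/16*h_3 + 1/16*h_4

Substituting h_3 = 0 and rearranging gives the linear system (I - Q) h = 1:
  [13/16, -11/16, -1/16] . (h_1, h_2, h_4) = 1
  [-1/4, 13/16, -3/16] . (h_1, h_2, h_4) = 1
  [-13/16, -1/16, 15/16] . (h_1, h_2, h_4) = 1

Solving yields:
  h_1 = 3232/617
  h_2 = 2592/617
  h_4 = 3632/617

Starting state is 4, so the expected hitting time is h_4 = 3632/617.

Answer: 3632/617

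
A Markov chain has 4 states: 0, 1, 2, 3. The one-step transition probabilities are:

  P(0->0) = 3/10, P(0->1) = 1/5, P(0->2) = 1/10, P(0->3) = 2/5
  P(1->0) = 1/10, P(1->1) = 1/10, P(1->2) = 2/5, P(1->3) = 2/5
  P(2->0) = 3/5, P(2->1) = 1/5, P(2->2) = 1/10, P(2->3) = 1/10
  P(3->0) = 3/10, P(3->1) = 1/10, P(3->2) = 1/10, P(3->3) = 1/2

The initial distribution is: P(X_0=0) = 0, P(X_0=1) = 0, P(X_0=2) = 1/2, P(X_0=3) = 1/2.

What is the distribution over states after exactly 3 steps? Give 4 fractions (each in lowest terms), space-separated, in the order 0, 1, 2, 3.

Propagating the distribution step by step (d_{t+1} = d_t * P):
d_0 = (0=0, 1=0, 2=1/2, 3=1/2)
  d_1[0] = 0*3/10 + 0*1/10 + 1/2*3/5 + 1/2*3/10 = 9/20
  d_1[1] = 0*1/5 + 0*1/10 + 1/2*1/5 + 1/2*1/10 = 3/20
  d_1[2] = 0*1/10 + 0*2/5 + 1/2*1/10 + 1/2*1/10 = 1/10
  d_1[3] = 0*2/5 + 0*2/5 + 1/2*1/10 + 1/2*1/2 = 3/10
d_1 = (0=9/20, 1=3/20, 2=1/10, 3=3/10)
  d_2[0] = 9/20*3/10 + 3/20*1/10 + 1/10*3/5 + 3/10*3/10 = 3/10
  d_2[1] = 9/20*1/5 + 3/20*1/10 + 1/10*1/5 + 3/10*1/10 = 31/200
  d_2[2] = 9/20*1/10 + 3/20*2/5 + 1/10*1/10 + 3/10*1/10 = 29/200
  d_2[3] = 9/20*2/5 + 3/20*2/5 + 1/10*1/10 + 3/10*1/2 = 2/5
d_2 = (0=3/10, 1=31/200, 2=29/200, 3=2/5)
  d_3[0] = 3/10*3/10 + 31/200*1/10 + 29/200*3/5 + 2/5*3/10 = 5/16
  d_3[1] = 3/10*1/5 + 31/200*1/10 + 29/200*1/5 + 2/5*1/10 = 289/2000
  d_3[2] = 3/10*1/10 + 31/200*2/5 + 29/200*1/10 + 2/5*1/10 = 293/2000
  d_3[3] = 3/10*2/5 + 31/200*2/5 + 29/200*1/10 + 2/5*1/2 = 793/2000
d_3 = (0=5/16, 1=289/2000, 2=293/2000, 3=793/2000)

Answer: 5/16 289/2000 293/2000 793/2000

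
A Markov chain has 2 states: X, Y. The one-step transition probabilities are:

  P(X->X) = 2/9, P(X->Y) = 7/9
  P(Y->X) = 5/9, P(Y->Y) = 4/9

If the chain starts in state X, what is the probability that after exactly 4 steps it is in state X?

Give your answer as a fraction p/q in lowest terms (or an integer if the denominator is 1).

Answer: 103/243

Derivation:
Computing P^4 by repeated multiplication:
P^1 =
  X: [2/9, 7/9]
  Y: [5/9, 4/9]
P^2 =
  X: [13/27, 14/27]
  Y: [10/27, 17/27]
P^3 =
  X: [32/81, 49/81]
  Y: [35/81, 46/81]
P^4 =
  X: [103/243, 140/243]
  Y: [100/243, 143/243]

(P^4)[X -> X] = 103/243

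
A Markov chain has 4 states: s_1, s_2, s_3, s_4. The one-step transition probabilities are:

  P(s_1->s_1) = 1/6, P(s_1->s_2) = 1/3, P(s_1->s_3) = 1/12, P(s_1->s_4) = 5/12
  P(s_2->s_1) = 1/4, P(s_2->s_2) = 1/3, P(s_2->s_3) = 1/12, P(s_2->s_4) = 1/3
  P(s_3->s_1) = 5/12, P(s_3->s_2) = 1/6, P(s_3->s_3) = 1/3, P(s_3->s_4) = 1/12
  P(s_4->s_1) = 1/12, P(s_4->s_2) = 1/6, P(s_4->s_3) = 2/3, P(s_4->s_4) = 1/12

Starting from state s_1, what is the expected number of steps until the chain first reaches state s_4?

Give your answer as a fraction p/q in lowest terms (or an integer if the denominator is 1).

Answer: 648/229

Derivation:
Let h_i = expected steps to first reach s_4 from state i.
Boundary: h_s_4 = 0.
First-step equations for the other states:
  h_s_1 = 1 + 1/6*h_s_1 + 1/3*h_s_2 + 1/12*h_s_3 + 5/12*h_s_4
  h_s_2 = 1 + 1/4*h_s_1 + 1/3*h_s_2 + 1/12*h_s_3 + 1/3*h_s_4
  h_s_3 = 1 + 5/12*h_s_1 + 1/6*h_s_2 + 1/3*h_s_3 + 1/12*h_s_4

Substituting h_s_4 = 0 and rearranging gives the linear system (I - Q) h = 1:
  [5/6, -1/3, -1/12] . (h_s_1, h_s_2, h_s_3) = 1
  [-1/4, 2/3, -1/12] . (h_s_1, h_s_2, h_s_3) = 1
  [-5/12, -1/6, 2/3] . (h_s_1, h_s_2, h_s_3) = 1

Solving yields:
  h_s_1 = 648/229
  h_s_2 = 702/229
  h_s_3 = 924/229

Starting state is s_1, so the expected hitting time is h_s_1 = 648/229.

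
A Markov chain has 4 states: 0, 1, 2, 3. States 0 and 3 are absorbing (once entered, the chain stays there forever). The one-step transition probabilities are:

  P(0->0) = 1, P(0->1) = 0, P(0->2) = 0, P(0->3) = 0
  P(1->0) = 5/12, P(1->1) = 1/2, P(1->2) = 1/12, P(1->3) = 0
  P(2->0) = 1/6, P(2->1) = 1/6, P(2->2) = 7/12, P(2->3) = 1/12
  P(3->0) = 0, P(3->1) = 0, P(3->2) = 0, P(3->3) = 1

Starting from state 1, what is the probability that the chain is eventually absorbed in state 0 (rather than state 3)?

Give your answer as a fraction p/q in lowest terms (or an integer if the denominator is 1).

Answer: 27/28

Derivation:
Let a_i = P(absorbed in 0 | start in state i).
Boundary conditions: a_0 = 1, a_3 = 0.
For each transient state i, a_i = sum_j P(i->j) * a_j:
  a_1 = 5/12*a_0 + 1/2*a_1 + 1/12*a_2 + 0*a_3
  a_2 = 1/6*a_0 + 1/6*a_1 + 7/12*a_2 + 1/12*a_3

Substituting a_0 = 1 and a_3 = 0, rearrange to (I - Q) a = r where r[i] = P(i -> 0):
  [1/2, -1/12] . (a_1, a_2) = 5/12
  [-1/6, 5/12] . (a_1, a_2) = 1/6

Solving yields:
  a_1 = 27/28
  a_2 = 11/14

Starting state is 1, so the absorption probability is a_1 = 27/28.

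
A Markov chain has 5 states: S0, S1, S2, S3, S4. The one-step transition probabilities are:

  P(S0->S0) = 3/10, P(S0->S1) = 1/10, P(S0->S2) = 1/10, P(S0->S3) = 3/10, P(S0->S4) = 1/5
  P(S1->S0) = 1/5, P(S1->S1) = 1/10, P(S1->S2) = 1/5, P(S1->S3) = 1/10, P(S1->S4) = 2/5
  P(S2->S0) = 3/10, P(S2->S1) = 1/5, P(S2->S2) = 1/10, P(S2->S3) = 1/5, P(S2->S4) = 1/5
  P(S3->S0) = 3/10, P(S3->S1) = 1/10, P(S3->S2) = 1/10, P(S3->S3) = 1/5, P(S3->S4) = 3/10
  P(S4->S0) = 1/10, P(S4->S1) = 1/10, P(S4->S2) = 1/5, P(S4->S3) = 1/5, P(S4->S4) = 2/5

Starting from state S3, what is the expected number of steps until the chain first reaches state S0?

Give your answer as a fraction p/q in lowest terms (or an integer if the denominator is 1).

Answer: 9000/2003

Derivation:
Let h_i = expected steps to first reach S0 from state i.
Boundary: h_S0 = 0.
First-step equations for the other states:
  h_S1 = 1 + 1/5*h_S0 + 1/10*h_S1 + 1/5*h_S2 + 1/10*h_S3 + 2/5*h_S4
  h_S2 = 1 + 3/10*h_S0 + 1/5*h_S1 + 1/10*h_S2 + 1/5*h_S3 + 1/5*h_S4
  h_S3 = 1 + 3/10*h_S0 + 1/10*h_S1 + 1/10*h_S2 + 1/5*h_S3 + 3/10*h_S4
  h_S4 = 1 + 1/10*h_S0 + 1/10*h_S1 + 1/5*h_S2 + 1/5*h_S3 + 2/5*h_S4

Substituting h_S0 = 0 and rearranging gives the linear system (I - Q) h = 1:
  [9/10, -1/5, -1/10, -2/5] . (h_S1, h_S2, h_S3, h_S4) = 1
  [-1/5, 9/10, -1/5, -1/5] . (h_S1, h_S2, h_S3, h_S4) = 1
  [-1/10, -1/10, 4/5, -3/10] . (h_S1, h_S2, h_S3, h_S4) = 1
  [-1/10, -1/5, -1/5, 3/5] . (h_S1, h_S2, h_S3, h_S4) = 1

Solving yields:
  h_S1 = 10090/2003
  h_S2 = 8910/2003
  h_S3 = 9000/2003
  h_S4 = 10990/2003

Starting state is S3, so the expected hitting time is h_S3 = 9000/2003.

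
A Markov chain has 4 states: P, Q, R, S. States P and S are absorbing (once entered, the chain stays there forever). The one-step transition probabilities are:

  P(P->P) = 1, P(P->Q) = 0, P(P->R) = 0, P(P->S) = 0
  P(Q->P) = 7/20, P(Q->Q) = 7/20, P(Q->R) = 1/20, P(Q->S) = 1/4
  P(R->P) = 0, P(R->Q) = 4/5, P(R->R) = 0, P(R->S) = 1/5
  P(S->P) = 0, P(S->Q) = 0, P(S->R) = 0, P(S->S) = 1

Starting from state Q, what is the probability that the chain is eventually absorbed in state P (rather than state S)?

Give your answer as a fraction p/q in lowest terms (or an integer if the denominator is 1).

Answer: 35/61

Derivation:
Let a_i = P(absorbed in P | start in state i).
Boundary conditions: a_P = 1, a_S = 0.
For each transient state i, a_i = sum_j P(i->j) * a_j:
  a_Q = 7/20*a_P + 7/20*a_Q + 1/20*a_R + 1/4*a_S
  a_R = 0*a_P + 4/5*a_Q + 0*a_R + 1/5*a_S

Substituting a_P = 1 and a_S = 0, rearrange to (I - Q) a = r where r[i] = P(i -> P):
  [13/20, -1/20] . (a_Q, a_R) = 7/20
  [-4/5, 1] . (a_Q, a_R) = 0

Solving yields:
  a_Q = 35/61
  a_R = 28/61

Starting state is Q, so the absorption probability is a_Q = 35/61.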